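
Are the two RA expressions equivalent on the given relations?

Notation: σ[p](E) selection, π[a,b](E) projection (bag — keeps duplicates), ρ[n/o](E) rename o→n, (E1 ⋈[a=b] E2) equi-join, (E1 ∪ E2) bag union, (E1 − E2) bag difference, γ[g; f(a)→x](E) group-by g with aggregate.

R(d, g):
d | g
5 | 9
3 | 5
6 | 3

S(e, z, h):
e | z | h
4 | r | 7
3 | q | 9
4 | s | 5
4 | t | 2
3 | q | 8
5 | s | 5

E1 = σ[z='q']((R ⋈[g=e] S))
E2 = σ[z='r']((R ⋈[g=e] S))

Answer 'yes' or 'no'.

E1 per-node cardinality:
  R → 3
  S → 6
  (R ⋈[g=e] S) → 3
  σ[z='q']((R ⋈[g=e] S)) → 2
E2 per-node cardinality:
  R → 3
  S → 6
  (R ⋈[g=e] S) → 3
  σ[z='r']((R ⋈[g=e] S)) → 0

E1 result:
d | g | e | z | h
6 | 3 | 3 | q | 8
6 | 3 | 3 | q | 9
E2 result:
d | g | e | z | h
(0 rows)
Witness: (6, 3, 3, 'q', 8) appears 1× in E1 but 0× in E2.

no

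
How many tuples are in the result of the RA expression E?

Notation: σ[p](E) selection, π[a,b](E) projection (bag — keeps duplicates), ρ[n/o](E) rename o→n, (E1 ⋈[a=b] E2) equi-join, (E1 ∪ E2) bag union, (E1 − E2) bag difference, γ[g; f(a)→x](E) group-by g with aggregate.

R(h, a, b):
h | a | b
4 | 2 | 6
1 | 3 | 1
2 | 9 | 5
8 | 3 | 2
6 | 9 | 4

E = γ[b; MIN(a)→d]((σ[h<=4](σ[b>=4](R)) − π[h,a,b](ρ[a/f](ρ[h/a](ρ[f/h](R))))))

Row counts bottom-up:
  R → 5
  σ[b>=4](R) → 3
  σ[h<=4](σ[b>=4](R)) → 2
  R → 5
  ρ[f/h](R) → 5
  ρ[h/a](ρ[f/h](R)) → 5
  ρ[a/f](ρ[h/a](ρ[f/h](R))) → 5
  π[h,a,b](ρ[a/f](ρ[h/a](ρ[f/h](R)))) → 5
  (σ[h<=4](σ[b>=4](R)) − π[h,a,b](ρ[a/f](ρ[h/a](ρ[f/h](R))))) → 2
  γ[b; MIN(a)→d]((σ[h<=4](σ[b>=4](R)) − π[h,a,b](ρ[a/f](ρ[h/a](ρ[f/h](R)))))) → 2

|E| = 2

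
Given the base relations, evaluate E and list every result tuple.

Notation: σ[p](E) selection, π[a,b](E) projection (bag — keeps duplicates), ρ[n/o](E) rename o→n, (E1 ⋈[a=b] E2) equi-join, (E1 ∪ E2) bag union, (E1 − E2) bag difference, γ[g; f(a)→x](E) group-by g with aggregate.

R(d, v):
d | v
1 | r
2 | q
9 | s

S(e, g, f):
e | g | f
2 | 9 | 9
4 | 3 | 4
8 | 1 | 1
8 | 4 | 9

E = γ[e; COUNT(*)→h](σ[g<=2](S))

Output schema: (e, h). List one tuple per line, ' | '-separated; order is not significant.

Per-node cardinality:
  S → 4
  σ[g<=2](S) → 1
  γ[e; COUNT(*)→h](σ[g<=2](S)) → 1

== RESULT ==
e | h
8 | 1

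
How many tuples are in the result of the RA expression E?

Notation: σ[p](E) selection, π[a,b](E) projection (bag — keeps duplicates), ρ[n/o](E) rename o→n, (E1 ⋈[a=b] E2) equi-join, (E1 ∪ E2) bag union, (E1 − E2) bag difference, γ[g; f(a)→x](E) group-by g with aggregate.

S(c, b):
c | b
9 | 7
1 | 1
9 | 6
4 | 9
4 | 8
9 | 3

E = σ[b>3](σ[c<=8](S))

Stepwise |·|:
  S → 6
  σ[c<=8](S) → 3
  σ[b>3](σ[c<=8](S)) → 2

|E| = 2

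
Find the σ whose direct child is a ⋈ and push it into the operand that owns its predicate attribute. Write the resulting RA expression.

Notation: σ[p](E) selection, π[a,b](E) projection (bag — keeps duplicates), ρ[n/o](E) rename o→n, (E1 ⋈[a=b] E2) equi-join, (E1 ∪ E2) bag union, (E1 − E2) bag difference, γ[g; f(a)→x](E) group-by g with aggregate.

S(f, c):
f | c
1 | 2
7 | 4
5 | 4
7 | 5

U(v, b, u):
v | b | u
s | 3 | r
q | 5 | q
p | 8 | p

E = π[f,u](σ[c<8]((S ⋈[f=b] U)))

σ filters on c, owned by the left side.
E' = π[f,u]((σ[c<8](S) ⋈[f=b] U))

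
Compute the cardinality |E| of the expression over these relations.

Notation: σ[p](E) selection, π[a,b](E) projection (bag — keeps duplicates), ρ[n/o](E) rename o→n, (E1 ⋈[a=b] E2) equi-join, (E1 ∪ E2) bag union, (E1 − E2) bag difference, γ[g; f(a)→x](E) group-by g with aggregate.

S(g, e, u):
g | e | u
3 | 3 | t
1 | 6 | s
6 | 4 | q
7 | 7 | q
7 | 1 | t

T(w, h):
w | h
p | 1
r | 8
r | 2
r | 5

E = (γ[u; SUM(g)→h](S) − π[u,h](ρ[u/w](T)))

Subexpression sizes:
  S → 5
  γ[u; SUM(g)→h](S) → 3
  T → 4
  ρ[u/w](T) → 4
  π[u,h](ρ[u/w](T)) → 4
  (γ[u; SUM(g)→h](S) − π[u,h](ρ[u/w](T))) → 3

|E| = 3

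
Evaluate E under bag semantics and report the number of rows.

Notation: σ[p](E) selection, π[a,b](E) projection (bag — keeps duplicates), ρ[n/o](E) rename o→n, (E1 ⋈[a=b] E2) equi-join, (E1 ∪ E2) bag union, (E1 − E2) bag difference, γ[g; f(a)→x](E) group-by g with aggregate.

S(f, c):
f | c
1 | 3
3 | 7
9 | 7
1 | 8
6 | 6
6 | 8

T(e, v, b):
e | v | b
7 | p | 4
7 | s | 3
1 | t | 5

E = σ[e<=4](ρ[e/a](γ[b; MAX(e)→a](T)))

Subexpression sizes:
  T → 3
  γ[b; MAX(e)→a](T) → 3
  ρ[e/a](γ[b; MAX(e)→a](T)) → 3
  σ[e<=4](ρ[e/a](γ[b; MAX(e)→a](T))) → 1

|E| = 1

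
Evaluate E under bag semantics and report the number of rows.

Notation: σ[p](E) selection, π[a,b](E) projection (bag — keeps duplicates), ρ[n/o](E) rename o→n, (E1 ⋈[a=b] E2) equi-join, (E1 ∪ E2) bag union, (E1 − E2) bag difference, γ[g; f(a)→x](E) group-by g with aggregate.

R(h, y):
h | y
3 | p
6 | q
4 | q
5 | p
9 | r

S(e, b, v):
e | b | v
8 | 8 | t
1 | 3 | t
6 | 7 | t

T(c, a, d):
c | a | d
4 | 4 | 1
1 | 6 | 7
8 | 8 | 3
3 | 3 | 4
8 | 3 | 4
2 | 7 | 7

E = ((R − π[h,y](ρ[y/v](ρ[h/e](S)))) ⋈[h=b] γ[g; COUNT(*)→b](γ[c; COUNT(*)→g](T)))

Row counts bottom-up:
  R → 5
  S → 3
  ρ[h/e](S) → 3
  ρ[y/v](ρ[h/e](S)) → 3
  π[h,y](ρ[y/v](ρ[h/e](S))) → 3
  (R − π[h,y](ρ[y/v](ρ[h/e](S)))) → 5
  T → 6
  γ[c; COUNT(*)→g](T) → 5
  γ[g; COUNT(*)→b](γ[c; COUNT(*)→g](T)) → 2
  ((R − π[h,y](ρ[y/v](ρ[h/e](S)))) ⋈[h=b] γ[g; COUNT(*)→b](γ[c; COUNT(*)→g](T))) → 1

|E| = 1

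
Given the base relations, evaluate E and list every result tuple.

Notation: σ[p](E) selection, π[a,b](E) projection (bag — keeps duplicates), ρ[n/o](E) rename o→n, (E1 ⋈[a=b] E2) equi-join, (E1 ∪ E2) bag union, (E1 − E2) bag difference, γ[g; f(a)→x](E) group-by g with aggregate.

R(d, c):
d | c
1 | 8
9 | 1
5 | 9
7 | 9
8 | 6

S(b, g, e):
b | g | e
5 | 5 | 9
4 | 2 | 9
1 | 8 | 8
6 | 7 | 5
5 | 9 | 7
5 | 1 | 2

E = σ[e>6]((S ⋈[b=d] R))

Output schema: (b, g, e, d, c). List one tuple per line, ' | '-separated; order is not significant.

Per-node cardinality:
  S → 6
  R → 5
  (S ⋈[b=d] R) → 4
  σ[e>6]((S ⋈[b=d] R)) → 3

== RESULT ==
b | g | e | d | c
1 | 8 | 8 | 1 | 8
5 | 5 | 9 | 5 | 9
5 | 9 | 7 | 5 | 9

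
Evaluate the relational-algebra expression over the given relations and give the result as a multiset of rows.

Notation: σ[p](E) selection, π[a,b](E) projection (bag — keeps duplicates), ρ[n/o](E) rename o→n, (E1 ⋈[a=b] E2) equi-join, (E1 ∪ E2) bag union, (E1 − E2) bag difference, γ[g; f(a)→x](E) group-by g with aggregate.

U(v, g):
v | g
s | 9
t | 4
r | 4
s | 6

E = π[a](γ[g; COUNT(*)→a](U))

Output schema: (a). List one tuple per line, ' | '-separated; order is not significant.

Subexpression sizes:
  U → 4
  γ[g; COUNT(*)→a](U) → 3
  π[a](γ[g; COUNT(*)→a](U)) → 3

== RESULT ==
a
1
1
2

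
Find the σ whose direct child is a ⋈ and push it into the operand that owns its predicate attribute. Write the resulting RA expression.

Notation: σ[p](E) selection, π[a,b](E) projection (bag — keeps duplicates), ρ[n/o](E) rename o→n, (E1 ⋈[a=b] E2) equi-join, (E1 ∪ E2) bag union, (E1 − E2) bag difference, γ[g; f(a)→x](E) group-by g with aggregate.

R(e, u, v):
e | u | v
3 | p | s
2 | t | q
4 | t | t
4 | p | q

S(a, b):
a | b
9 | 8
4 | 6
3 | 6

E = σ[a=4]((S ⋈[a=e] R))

σ filters on a, owned by the left side.
E' = (σ[a=4](S) ⋈[a=e] R)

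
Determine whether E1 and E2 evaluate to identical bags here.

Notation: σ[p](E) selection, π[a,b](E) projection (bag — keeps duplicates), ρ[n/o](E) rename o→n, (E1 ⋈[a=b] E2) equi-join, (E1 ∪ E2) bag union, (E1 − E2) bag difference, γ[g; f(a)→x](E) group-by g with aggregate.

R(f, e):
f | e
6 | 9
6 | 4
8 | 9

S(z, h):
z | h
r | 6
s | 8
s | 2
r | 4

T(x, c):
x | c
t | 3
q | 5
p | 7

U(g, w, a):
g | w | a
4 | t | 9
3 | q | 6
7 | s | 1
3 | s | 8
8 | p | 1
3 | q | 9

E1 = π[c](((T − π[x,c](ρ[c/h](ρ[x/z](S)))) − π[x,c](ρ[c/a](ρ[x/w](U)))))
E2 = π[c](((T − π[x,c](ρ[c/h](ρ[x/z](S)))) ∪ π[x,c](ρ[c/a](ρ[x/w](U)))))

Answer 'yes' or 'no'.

E1 subexpression sizes:
  T → 3
  S → 4
  ρ[x/z](S) → 4
  ρ[c/h](ρ[x/z](S)) → 4
  π[x,c](ρ[c/h](ρ[x/z](S))) → 4
  (T − π[x,c](ρ[c/h](ρ[x/z](S)))) → 3
  U → 6
  ρ[x/w](U) → 6
  ρ[c/a](ρ[x/w](U)) → 6
  π[x,c](ρ[c/a](ρ[x/w](U))) → 6
  ((T − π[x,c](ρ[c/h](ρ[x/z](S)))) − π[x,c](ρ[c/a](ρ[x/w](U)))) → 3
  π[c](((T − π[x,c](ρ[c/h](ρ[x/z](S)))) − π[x,c](ρ[c/a](ρ[x/w](U))))) → 3
E2 subexpression sizes:
  T → 3
  S → 4
  ρ[x/z](S) → 4
  ρ[c/h](ρ[x/z](S)) → 4
  π[x,c](ρ[c/h](ρ[x/z](S))) → 4
  (T − π[x,c](ρ[c/h](ρ[x/z](S)))) → 3
  U → 6
  ρ[x/w](U) → 6
  ρ[c/a](ρ[x/w](U)) → 6
  π[x,c](ρ[c/a](ρ[x/w](U))) → 6
  ((T − π[x,c](ρ[c/h](ρ[x/z](S)))) ∪ π[x,c](ρ[c/a](ρ[x/w](U)))) → 9
  π[c](((T − π[x,c](ρ[c/h](ρ[x/z](S)))) ∪ π[x,c](ρ[c/a](ρ[x/w](U))))) → 9

E1 result:
c
3
5
7
E2 result:
c
1
1
3
5
6
7
8
9
9
Witness: (6,) appears 0× in E1 but 1× in E2.

no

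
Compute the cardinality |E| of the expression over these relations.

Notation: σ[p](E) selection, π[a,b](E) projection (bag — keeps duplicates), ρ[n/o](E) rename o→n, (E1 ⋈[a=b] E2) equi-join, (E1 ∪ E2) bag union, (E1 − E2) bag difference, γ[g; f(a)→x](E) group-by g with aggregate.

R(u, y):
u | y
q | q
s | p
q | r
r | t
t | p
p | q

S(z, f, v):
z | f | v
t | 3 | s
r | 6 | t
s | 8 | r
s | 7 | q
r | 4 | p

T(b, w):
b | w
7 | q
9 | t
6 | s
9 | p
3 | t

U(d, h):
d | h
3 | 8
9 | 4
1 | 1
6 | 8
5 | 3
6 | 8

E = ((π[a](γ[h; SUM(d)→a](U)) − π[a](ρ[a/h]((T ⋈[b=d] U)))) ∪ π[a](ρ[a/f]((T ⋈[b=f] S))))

Row counts bottom-up:
  U → 6
  γ[h; SUM(d)→a](U) → 4
  π[a](γ[h; SUM(d)→a](U)) → 4
  T → 5
  U → 6
  (T ⋈[b=d] U) → 5
  ρ[a/h]((T ⋈[b=d] U)) → 5
  π[a](ρ[a/h]((T ⋈[b=d] U))) → 5
  (π[a](γ[h; SUM(d)→a](U)) − π[a](ρ[a/h]((T ⋈[b=d] U)))) → 4
  T → 5
  S → 5
  (T ⋈[b=f] S) → 3
  ρ[a/f]((T ⋈[b=f] S)) → 3
  π[a](ρ[a/f]((T ⋈[b=f] S))) → 3
  ((π[a](γ[h; SUM(d)→a](U)) − π[a](ρ[a/h]((T ⋈[b=d] U)))) ∪ π[a](ρ[a/f]((T ⋈[b=f] S)))) → 7

|E| = 7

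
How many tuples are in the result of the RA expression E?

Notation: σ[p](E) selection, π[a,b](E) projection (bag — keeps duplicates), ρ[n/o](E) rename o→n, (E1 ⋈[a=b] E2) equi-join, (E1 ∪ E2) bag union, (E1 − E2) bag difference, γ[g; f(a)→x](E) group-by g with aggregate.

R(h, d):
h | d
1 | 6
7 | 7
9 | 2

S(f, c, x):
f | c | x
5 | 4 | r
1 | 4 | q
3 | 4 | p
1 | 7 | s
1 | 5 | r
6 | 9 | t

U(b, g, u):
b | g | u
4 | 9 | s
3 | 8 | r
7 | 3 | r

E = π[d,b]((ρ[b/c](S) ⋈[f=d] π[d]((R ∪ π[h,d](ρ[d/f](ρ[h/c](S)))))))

Per-node cardinality:
  S → 6
  ρ[b/c](S) → 6
  R → 3
  S → 6
  ρ[h/c](S) → 6
  ρ[d/f](ρ[h/c](S)) → 6
  π[h,d](ρ[d/f](ρ[h/c](S))) → 6
  (R ∪ π[h,d](ρ[d/f](ρ[h/c](S)))) → 9
  π[d]((R ∪ π[h,d](ρ[d/f](ρ[h/c](S))))) → 9
  (ρ[b/c](S) ⋈[f=d] π[d]((R ∪ π[h,d](ρ[d/f](ρ[h/c](S)))))) → 13
  π[d,b]((ρ[b/c](S) ⋈[f=d] π[d]((R ∪ π[h,d](ρ[d/f](ρ[h/c](S))))))) → 13

|E| = 13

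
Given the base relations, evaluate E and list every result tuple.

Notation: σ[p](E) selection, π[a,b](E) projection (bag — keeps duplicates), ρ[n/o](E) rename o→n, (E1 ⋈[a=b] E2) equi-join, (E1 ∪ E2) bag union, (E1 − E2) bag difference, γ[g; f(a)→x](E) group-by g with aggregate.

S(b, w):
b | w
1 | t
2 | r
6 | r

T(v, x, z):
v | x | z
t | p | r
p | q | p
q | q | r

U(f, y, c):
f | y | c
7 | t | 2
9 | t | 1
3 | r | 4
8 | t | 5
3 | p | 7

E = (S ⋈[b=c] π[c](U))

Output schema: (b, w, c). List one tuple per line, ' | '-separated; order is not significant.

Subexpression sizes:
  S → 3
  U → 5
  π[c](U) → 5
  (S ⋈[b=c] π[c](U)) → 2

== RESULT ==
b | w | c
1 | t | 1
2 | r | 2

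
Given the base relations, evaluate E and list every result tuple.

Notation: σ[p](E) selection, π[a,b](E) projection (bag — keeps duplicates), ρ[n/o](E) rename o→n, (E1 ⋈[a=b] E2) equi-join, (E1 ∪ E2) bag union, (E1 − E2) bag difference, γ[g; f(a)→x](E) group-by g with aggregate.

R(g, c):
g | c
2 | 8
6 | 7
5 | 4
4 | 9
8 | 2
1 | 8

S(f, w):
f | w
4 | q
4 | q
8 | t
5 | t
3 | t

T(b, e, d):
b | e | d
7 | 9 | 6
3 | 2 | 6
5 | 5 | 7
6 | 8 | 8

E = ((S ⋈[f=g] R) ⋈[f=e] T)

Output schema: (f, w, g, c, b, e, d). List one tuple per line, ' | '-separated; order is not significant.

Subexpression sizes:
  S → 5
  R → 6
  (S ⋈[f=g] R) → 4
  T → 4
  ((S ⋈[f=g] R) ⋈[f=e] T) → 2

== RESULT ==
f | w | g | c | b | e | d
5 | t | 5 | 4 | 5 | 5 | 7
8 | t | 8 | 2 | 6 | 8 | 8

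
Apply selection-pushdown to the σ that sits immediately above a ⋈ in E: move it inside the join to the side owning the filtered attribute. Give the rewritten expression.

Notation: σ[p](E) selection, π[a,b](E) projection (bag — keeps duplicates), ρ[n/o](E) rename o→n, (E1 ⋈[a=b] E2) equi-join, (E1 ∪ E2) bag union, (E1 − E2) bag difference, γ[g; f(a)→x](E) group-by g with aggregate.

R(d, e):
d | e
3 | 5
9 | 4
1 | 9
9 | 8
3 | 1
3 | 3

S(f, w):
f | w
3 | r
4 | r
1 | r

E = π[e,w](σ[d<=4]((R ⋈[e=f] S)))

σ filters on d, owned by the left side.
E' = π[e,w]((σ[d<=4](R) ⋈[e=f] S))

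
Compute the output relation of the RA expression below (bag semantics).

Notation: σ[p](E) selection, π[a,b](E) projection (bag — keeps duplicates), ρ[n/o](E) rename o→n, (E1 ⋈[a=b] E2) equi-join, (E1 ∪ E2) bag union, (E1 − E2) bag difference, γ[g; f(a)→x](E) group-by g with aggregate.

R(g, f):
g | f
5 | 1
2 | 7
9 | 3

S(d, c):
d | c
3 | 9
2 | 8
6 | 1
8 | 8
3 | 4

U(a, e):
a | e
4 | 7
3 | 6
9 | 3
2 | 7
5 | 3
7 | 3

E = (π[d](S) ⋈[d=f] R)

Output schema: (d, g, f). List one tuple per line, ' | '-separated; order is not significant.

Per-node cardinality:
  S → 5
  π[d](S) → 5
  R → 3
  (π[d](S) ⋈[d=f] R) → 2

== RESULT ==
d | g | f
3 | 9 | 3
3 | 9 | 3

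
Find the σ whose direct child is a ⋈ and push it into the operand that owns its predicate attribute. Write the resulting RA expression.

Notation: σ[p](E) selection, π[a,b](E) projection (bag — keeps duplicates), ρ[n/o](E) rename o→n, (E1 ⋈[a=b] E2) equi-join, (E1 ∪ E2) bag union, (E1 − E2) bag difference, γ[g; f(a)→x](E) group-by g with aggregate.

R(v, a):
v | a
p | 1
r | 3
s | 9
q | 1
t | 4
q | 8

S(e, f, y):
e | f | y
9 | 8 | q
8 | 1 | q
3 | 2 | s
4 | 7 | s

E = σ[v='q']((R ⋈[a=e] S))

σ filters on v, owned by the left side.
E' = (σ[v='q'](R) ⋈[a=e] S)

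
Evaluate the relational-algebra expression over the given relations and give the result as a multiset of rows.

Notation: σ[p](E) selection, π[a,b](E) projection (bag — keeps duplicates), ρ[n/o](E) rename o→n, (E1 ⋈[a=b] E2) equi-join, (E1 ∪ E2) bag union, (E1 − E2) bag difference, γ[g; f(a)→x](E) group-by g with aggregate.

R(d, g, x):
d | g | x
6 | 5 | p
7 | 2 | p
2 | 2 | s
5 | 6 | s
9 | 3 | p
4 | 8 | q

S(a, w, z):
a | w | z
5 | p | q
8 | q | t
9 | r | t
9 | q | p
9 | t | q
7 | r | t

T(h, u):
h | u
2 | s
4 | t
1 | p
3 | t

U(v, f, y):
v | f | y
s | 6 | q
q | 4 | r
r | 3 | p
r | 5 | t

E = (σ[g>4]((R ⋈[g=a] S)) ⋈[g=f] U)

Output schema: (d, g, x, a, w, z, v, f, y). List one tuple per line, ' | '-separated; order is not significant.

Row counts bottom-up:
  R → 6
  S → 6
  (R ⋈[g=a] S) → 2
  σ[g>4]((R ⋈[g=a] S)) → 2
  U → 4
  (σ[g>4]((R ⋈[g=a] S)) ⋈[g=f] U) → 1

== RESULT ==
d | g | x | a | w | z | v | f | y
6 | 5 | p | 5 | p | q | r | 5 | t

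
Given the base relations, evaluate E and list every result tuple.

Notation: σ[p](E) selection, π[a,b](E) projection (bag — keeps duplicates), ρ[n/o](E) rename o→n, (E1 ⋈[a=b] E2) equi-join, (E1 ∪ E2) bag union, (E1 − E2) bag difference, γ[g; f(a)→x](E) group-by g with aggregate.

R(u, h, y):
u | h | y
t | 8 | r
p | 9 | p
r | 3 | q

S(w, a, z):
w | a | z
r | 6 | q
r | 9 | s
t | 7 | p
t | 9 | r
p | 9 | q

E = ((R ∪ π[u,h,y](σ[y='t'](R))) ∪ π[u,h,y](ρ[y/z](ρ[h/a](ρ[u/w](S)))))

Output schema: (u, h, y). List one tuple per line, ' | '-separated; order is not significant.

Stepwise |·|:
  R → 3
  R → 3
  σ[y='t'](R) → 0
  π[u,h,y](σ[y='t'](R)) → 0
  (R ∪ π[u,h,y](σ[y='t'](R))) → 3
  S → 5
  ρ[u/w](S) → 5
  ρ[h/a](ρ[u/w](S)) → 5
  ρ[y/z](ρ[h/a](ρ[u/w](S))) → 5
  π[u,h,y](ρ[y/z](ρ[h/a](ρ[u/w](S)))) → 5
  ((R ∪ π[u,h,y](σ[y='t'](R))) ∪ π[u,h,y](ρ[y/z](ρ[h/a](ρ[u/w](S))))) → 8

== RESULT ==
u | h | y
p | 9 | p
p | 9 | q
r | 3 | q
r | 6 | q
r | 9 | s
t | 7 | p
t | 8 | r
t | 9 | r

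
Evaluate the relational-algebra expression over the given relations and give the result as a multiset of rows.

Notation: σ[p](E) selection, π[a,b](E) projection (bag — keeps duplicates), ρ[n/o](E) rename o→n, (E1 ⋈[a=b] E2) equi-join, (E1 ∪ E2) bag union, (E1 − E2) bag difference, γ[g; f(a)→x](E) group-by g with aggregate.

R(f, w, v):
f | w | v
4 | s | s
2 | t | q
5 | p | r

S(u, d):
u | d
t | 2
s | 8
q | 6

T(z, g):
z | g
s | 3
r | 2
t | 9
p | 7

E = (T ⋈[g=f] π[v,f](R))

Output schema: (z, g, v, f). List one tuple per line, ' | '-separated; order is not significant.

Subexpression sizes:
  T → 4
  R → 3
  π[v,f](R) → 3
  (T ⋈[g=f] π[v,f](R)) → 1

== RESULT ==
z | g | v | f
r | 2 | q | 2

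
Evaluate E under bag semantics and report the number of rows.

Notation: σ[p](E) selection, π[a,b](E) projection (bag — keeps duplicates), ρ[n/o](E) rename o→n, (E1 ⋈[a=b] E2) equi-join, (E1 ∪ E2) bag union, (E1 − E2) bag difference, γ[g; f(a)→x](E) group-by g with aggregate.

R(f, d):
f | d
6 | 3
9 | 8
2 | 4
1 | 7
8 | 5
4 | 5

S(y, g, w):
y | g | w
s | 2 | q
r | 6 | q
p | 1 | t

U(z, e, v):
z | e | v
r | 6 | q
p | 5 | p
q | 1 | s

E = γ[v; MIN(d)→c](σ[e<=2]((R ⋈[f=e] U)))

Subexpression sizes:
  R → 6
  U → 3
  (R ⋈[f=e] U) → 2
  σ[e<=2]((R ⋈[f=e] U)) → 1
  γ[v; MIN(d)→c](σ[e<=2]((R ⋈[f=e] U))) → 1

|E| = 1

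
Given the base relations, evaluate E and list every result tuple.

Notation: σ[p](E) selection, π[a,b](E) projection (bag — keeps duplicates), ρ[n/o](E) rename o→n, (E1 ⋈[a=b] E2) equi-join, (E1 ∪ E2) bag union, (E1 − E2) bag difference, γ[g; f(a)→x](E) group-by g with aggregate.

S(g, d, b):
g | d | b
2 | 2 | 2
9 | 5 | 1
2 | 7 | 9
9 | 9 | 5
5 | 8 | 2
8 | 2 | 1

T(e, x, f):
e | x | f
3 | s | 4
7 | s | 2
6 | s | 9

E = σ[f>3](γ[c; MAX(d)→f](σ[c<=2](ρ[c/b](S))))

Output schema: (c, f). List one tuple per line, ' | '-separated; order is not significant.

Per-node cardinality:
  S → 6
  ρ[c/b](S) → 6
  σ[c<=2](ρ[c/b](S)) → 4
  γ[c; MAX(d)→f](σ[c<=2](ρ[c/b](S))) → 2
  σ[f>3](γ[c; MAX(d)→f](σ[c<=2](ρ[c/b](S)))) → 2

== RESULT ==
c | f
1 | 5
2 | 8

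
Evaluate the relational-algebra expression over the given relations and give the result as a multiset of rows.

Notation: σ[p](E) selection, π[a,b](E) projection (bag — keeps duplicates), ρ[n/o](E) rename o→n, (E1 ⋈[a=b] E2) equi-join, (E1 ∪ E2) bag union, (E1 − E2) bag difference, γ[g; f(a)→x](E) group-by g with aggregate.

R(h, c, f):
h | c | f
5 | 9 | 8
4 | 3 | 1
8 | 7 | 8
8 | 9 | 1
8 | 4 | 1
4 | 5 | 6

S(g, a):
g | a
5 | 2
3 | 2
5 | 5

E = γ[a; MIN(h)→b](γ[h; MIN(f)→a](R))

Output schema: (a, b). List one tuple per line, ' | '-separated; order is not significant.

Per-node cardinality:
  R → 6
  γ[h; MIN(f)→a](R) → 3
  γ[a; MIN(h)→b](γ[h; MIN(f)→a](R)) → 2

== RESULT ==
a | b
1 | 4
8 | 5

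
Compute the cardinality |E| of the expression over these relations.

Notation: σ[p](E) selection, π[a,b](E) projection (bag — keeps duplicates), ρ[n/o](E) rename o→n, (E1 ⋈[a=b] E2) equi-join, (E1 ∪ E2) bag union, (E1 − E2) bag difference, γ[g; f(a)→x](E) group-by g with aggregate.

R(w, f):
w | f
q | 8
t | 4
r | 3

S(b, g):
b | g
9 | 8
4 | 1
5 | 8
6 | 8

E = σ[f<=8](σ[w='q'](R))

Row counts bottom-up:
  R → 3
  σ[w='q'](R) → 1
  σ[f<=8](σ[w='q'](R)) → 1

|E| = 1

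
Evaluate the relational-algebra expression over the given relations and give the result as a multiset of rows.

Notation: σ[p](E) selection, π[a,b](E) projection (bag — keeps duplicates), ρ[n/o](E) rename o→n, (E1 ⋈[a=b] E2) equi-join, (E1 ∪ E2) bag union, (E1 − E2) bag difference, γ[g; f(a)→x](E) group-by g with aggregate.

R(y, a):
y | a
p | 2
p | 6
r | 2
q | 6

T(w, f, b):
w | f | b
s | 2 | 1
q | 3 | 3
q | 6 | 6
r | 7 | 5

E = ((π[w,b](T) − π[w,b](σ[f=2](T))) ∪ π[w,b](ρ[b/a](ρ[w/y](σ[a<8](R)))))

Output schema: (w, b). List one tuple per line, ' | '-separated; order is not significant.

Row counts bottom-up:
  T → 4
  π[w,b](T) → 4
  T → 4
  σ[f=2](T) → 1
  π[w,b](σ[f=2](T)) → 1
  (π[w,b](T) − π[w,b](σ[f=2](T))) → 3
  R → 4
  σ[a<8](R) → 4
  ρ[w/y](σ[a<8](R)) → 4
  ρ[b/a](ρ[w/y](σ[a<8](R))) → 4
  π[w,b](ρ[b/a](ρ[w/y](σ[a<8](R)))) → 4
  ((π[w,b](T) − π[w,b](σ[f=2](T))) ∪ π[w,b](ρ[b/a](ρ[w/y](σ[a<8](R))))) → 7

== RESULT ==
w | b
p | 2
p | 6
q | 3
q | 6
q | 6
r | 2
r | 5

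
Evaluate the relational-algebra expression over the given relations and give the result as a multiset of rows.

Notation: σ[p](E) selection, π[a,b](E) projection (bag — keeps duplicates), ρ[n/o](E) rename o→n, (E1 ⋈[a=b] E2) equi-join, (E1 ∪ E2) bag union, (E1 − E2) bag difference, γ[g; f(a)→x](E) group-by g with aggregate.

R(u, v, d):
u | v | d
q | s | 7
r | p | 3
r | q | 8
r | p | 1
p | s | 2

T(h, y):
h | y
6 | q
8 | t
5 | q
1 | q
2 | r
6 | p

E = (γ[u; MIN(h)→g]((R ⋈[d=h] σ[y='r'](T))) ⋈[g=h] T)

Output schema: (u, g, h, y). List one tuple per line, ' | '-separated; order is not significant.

Stepwise |·|:
  R → 5
  T → 6
  σ[y='r'](T) → 1
  (R ⋈[d=h] σ[y='r'](T)) → 1
  γ[u; MIN(h)→g]((R ⋈[d=h] σ[y='r'](T))) → 1
  T → 6
  (γ[u; MIN(h)→g]((R ⋈[d=h] σ[y='r'](T))) ⋈[g=h] T) → 1

== RESULT ==
u | g | h | y
p | 2 | 2 | r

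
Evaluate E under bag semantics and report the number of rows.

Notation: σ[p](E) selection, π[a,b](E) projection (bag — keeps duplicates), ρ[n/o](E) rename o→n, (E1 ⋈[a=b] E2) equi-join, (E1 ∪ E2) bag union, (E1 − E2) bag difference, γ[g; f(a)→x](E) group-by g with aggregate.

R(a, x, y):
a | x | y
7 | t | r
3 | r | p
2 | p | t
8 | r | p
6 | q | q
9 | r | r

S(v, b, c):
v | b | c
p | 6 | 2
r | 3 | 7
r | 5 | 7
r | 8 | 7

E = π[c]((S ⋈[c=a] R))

Stepwise |·|:
  S → 4
  R → 6
  (S ⋈[c=a] R) → 4
  π[c]((S ⋈[c=a] R)) → 4

|E| = 4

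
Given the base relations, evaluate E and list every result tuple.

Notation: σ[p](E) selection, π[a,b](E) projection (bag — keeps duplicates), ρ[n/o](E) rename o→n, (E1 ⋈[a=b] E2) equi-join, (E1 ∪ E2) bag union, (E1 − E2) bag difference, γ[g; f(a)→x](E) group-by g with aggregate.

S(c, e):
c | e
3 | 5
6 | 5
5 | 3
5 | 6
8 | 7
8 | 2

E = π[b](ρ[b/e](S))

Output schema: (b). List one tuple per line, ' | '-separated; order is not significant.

Stepwise |·|:
  S → 6
  ρ[b/e](S) → 6
  π[b](ρ[b/e](S)) → 6

== RESULT ==
b
2
3
5
5
6
7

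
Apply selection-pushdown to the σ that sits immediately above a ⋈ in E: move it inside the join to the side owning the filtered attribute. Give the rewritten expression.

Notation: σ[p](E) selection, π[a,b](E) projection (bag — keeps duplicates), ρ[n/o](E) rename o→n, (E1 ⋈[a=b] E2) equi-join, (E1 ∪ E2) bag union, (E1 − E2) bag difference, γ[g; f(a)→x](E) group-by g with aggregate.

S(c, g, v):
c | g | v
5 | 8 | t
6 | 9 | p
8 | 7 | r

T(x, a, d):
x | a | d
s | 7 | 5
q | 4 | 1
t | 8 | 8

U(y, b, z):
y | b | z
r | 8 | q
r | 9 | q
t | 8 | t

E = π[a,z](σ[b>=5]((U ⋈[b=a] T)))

σ filters on b, owned by the left side.
E' = π[a,z]((σ[b>=5](U) ⋈[b=a] T))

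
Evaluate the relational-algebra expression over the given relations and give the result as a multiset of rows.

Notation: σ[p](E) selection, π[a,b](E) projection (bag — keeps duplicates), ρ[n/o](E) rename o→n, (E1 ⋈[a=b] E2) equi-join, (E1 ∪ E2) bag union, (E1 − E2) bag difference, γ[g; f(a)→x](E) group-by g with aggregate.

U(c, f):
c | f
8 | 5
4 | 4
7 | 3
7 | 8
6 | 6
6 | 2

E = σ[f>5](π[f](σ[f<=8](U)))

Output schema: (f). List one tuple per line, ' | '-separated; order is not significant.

Subexpression sizes:
  U → 6
  σ[f<=8](U) → 6
  π[f](σ[f<=8](U)) → 6
  σ[f>5](π[f](σ[f<=8](U))) → 2

== RESULT ==
f
6
8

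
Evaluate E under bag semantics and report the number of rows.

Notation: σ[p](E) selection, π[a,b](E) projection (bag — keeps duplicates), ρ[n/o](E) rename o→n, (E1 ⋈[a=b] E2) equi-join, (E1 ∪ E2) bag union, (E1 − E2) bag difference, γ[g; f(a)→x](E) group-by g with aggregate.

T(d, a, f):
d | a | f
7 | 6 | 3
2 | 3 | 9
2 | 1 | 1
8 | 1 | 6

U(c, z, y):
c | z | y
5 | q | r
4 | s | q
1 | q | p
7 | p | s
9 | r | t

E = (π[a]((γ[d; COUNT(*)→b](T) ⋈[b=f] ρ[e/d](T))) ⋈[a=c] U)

Per-node cardinality:
  T → 4
  γ[d; COUNT(*)→b](T) → 3
  T → 4
  ρ[e/d](T) → 4
  (γ[d; COUNT(*)→b](T) ⋈[b=f] ρ[e/d](T)) → 2
  π[a]((γ[d; COUNT(*)→b](T) ⋈[b=f] ρ[e/d](T))) → 2
  U → 5
  (π[a]((γ[d; COUNT(*)→b](T) ⋈[b=f] ρ[e/d](T))) ⋈[a=c] U) → 2

|E| = 2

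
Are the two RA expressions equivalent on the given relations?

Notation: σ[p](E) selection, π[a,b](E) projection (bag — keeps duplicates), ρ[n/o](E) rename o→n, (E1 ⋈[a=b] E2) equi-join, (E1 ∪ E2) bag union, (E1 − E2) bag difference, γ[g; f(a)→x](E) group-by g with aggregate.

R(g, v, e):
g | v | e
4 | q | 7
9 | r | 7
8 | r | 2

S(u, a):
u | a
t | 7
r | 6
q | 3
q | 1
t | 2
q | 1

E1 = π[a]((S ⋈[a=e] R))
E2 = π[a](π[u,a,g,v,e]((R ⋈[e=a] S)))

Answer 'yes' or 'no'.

E1 stepwise |·|:
  S → 6
  R → 3
  (S ⋈[a=e] R) → 3
  π[a]((S ⋈[a=e] R)) → 3
E2 stepwise |·|:
  R → 3
  S → 6
  (R ⋈[e=a] S) → 3
  π[u,a,g,v,e]((R ⋈[e=a] S)) → 3
  π[a](π[u,a,g,v,e]((R ⋈[e=a] S))) → 3

E1 and E2 produce the same multiset:
a
2
7
7

yes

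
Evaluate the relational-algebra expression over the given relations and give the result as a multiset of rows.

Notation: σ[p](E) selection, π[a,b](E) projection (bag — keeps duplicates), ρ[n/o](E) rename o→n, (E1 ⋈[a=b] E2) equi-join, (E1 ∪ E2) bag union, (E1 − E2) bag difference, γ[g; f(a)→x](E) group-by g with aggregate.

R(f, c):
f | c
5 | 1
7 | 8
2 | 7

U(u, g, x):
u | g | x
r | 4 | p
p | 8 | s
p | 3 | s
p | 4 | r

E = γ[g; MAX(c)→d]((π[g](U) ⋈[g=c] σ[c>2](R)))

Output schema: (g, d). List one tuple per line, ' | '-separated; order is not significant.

Per-node cardinality:
  U → 4
  π[g](U) → 4
  R → 3
  σ[c>2](R) → 2
  (π[g](U) ⋈[g=c] σ[c>2](R)) → 1
  γ[g; MAX(c)→d]((π[g](U) ⋈[g=c] σ[c>2](R))) → 1

== RESULT ==
g | d
8 | 8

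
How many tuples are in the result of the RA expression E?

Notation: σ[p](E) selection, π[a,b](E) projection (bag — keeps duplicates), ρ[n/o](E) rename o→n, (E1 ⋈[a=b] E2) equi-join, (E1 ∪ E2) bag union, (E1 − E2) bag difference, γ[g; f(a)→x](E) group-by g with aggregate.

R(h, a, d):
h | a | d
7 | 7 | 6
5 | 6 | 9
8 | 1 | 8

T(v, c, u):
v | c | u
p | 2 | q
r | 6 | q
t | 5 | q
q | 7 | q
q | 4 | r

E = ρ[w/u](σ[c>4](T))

Per-node cardinality:
  T → 5
  σ[c>4](T) → 3
  ρ[w/u](σ[c>4](T)) → 3

|E| = 3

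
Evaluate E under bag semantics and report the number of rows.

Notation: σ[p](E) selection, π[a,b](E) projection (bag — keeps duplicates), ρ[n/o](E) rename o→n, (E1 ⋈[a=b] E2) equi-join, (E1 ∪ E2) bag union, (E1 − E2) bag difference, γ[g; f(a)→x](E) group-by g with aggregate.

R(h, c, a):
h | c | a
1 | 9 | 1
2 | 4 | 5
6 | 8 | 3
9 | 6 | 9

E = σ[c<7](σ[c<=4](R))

Subexpression sizes:
  R → 4
  σ[c<=4](R) → 1
  σ[c<7](σ[c<=4](R)) → 1

|E| = 1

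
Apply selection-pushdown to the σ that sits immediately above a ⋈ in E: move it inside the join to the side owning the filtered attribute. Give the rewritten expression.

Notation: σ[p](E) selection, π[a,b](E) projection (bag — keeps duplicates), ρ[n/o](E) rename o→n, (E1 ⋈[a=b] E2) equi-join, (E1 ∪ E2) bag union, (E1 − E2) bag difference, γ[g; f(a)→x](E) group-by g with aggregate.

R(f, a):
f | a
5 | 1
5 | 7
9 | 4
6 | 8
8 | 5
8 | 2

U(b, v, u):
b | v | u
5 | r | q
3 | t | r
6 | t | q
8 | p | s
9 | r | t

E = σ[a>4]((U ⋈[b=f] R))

σ filters on a, owned by the right side.
E' = (U ⋈[b=f] σ[a>4](R))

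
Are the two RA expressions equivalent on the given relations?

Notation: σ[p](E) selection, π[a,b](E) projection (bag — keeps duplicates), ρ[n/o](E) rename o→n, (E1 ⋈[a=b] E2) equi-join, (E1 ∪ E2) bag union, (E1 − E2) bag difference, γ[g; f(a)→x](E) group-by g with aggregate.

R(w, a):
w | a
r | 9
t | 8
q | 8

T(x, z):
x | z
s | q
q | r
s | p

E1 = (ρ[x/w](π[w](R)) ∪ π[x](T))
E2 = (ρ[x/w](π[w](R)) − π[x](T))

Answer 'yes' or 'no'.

E1 row counts bottom-up:
  R → 3
  π[w](R) → 3
  ρ[x/w](π[w](R)) → 3
  T → 3
  π[x](T) → 3
  (ρ[x/w](π[w](R)) ∪ π[x](T)) → 6
E2 row counts bottom-up:
  R → 3
  π[w](R) → 3
  ρ[x/w](π[w](R)) → 3
  T → 3
  π[x](T) → 3
  (ρ[x/w](π[w](R)) − π[x](T)) → 2

E1 result:
x
q
q
r
s
s
t
E2 result:
x
r
t
Witness: ('q',) appears 2× in E1 but 0× in E2.

no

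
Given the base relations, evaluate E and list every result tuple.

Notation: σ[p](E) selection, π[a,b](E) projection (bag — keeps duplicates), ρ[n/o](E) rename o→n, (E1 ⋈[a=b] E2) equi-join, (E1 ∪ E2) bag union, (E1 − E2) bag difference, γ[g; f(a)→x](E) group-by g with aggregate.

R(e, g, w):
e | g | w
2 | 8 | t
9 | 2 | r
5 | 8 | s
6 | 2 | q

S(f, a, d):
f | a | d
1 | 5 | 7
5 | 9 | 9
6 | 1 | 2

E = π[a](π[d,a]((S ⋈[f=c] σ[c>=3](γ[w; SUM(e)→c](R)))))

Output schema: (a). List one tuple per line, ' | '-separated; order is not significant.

Row counts bottom-up:
  S → 3
  R → 4
  γ[w; SUM(e)→c](R) → 4
  σ[c>=3](γ[w; SUM(e)→c](R)) → 3
  (S ⋈[f=c] σ[c>=3](γ[w; SUM(e)→c](R))) → 2
  π[d,a]((S ⋈[f=c] σ[c>=3](γ[w; SUM(e)→c](R)))) → 2
  π[a](π[d,a]((S ⋈[f=c] σ[c>=3](γ[w; SUM(e)→c](R))))) → 2

== RESULT ==
a
1
9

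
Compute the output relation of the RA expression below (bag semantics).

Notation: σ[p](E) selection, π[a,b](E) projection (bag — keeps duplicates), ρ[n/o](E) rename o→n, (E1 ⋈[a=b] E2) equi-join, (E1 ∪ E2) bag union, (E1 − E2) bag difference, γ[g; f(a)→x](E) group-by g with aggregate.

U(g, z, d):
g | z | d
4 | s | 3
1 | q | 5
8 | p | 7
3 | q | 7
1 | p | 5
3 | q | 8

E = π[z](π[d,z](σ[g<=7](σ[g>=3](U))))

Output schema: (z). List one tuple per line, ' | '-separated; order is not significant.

Row counts bottom-up:
  U → 6
  σ[g>=3](U) → 4
  σ[g<=7](σ[g>=3](U)) → 3
  π[d,z](σ[g<=7](σ[g>=3](U))) → 3
  π[z](π[d,z](σ[g<=7](σ[g>=3](U)))) → 3

== RESULT ==
z
q
q
s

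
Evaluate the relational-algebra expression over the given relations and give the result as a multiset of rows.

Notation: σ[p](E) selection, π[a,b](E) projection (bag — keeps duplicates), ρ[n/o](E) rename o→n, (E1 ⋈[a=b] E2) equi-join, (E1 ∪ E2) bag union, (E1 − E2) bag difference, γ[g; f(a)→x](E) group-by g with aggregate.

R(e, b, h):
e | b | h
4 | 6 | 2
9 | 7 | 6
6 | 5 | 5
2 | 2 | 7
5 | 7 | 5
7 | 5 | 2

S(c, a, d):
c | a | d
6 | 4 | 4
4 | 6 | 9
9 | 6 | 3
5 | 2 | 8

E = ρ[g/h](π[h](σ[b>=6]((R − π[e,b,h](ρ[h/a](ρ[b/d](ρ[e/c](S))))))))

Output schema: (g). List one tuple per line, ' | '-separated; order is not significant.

Stepwise |·|:
  R → 6
  S → 4
  ρ[e/c](S) → 4
  ρ[b/d](ρ[e/c](S)) → 4
  ρ[h/a](ρ[b/d](ρ[e/c](S))) → 4
  π[e,b,h](ρ[h/a](ρ[b/d](ρ[e/c](S)))) → 4
  (R − π[e,b,h](ρ[h/a](ρ[b/d](ρ[e/c](S))))) → 6
  σ[b>=6]((R − π[e,b,h](ρ[h/a](ρ[b/d](ρ[e/c](S)))))) → 3
  π[h](σ[b>=6]((R − π[e,b,h](ρ[h/a](ρ[b/d](ρ[e/c](S))))))) → 3
  ρ[g/h](π[h](σ[b>=6]((R − π[e,b,h](ρ[h/a](ρ[b/d](ρ[e/c](S)))))))) → 3

== RESULT ==
g
2
5
6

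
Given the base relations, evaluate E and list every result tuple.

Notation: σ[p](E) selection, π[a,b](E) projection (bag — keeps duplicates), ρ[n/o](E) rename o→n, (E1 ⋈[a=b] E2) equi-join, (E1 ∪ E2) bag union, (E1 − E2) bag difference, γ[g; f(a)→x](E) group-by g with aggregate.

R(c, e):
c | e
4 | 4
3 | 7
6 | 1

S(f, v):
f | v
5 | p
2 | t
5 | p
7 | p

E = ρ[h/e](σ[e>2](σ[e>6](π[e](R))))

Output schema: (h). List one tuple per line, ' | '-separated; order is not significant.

Subexpression sizes:
  R → 3
  π[e](R) → 3
  σ[e>6](π[e](R)) → 1
  σ[e>2](σ[e>6](π[e](R))) → 1
  ρ[h/e](σ[e>2](σ[e>6](π[e](R)))) → 1

== RESULT ==
h
7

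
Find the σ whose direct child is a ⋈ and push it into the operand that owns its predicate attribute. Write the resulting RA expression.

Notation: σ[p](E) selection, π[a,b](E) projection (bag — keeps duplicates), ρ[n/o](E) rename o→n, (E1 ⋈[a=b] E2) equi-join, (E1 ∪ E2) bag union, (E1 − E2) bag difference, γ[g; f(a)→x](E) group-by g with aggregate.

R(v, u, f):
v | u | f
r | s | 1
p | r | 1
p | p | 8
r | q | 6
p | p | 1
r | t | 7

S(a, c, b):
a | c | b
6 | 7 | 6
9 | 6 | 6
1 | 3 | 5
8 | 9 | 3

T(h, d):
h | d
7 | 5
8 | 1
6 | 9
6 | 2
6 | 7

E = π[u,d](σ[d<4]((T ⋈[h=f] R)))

σ filters on d, owned by the left side.
E' = π[u,d]((σ[d<4](T) ⋈[h=f] R))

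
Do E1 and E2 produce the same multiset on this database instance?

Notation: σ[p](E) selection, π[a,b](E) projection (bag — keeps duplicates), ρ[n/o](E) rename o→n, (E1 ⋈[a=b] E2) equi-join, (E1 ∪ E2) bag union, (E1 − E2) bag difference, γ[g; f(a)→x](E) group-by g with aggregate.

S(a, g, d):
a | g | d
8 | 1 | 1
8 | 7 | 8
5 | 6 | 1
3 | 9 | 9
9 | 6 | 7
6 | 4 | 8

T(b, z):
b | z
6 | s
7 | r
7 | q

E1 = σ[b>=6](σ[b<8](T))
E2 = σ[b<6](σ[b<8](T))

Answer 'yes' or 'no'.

E1 subexpression sizes:
  T → 3
  σ[b<8](T) → 3
  σ[b>=6](σ[b<8](T)) → 3
E2 subexpression sizes:
  T → 3
  σ[b<8](T) → 3
  σ[b<6](σ[b<8](T)) → 0

E1 result:
b | z
6 | s
7 | q
7 | r
E2 result:
b | z
(0 rows)
Witness: (7, 'r') appears 1× in E1 but 0× in E2.

no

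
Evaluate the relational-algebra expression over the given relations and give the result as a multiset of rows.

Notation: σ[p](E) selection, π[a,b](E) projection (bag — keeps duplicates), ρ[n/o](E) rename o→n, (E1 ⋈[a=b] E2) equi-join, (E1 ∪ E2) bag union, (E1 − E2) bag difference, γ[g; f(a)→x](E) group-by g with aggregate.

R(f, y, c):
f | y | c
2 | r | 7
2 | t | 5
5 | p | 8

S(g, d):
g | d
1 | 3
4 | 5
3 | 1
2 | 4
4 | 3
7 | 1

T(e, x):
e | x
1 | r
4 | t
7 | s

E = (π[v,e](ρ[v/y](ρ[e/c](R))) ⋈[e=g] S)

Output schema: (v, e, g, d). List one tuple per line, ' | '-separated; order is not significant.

Subexpression sizes:
  R → 3
  ρ[e/c](R) → 3
  ρ[v/y](ρ[e/c](R)) → 3
  π[v,e](ρ[v/y](ρ[e/c](R))) → 3
  S → 6
  (π[v,e](ρ[v/y](ρ[e/c](R))) ⋈[e=g] S) → 1

== RESULT ==
v | e | g | d
r | 7 | 7 | 1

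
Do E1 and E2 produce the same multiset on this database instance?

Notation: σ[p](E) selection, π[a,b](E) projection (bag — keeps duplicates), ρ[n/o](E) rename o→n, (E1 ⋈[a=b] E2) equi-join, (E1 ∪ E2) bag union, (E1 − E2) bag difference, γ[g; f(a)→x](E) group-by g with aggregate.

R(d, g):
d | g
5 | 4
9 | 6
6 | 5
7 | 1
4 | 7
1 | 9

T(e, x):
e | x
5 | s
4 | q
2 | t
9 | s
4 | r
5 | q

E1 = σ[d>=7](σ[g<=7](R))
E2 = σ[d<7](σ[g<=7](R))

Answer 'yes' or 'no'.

E1 per-node cardinality:
  R → 6
  σ[g<=7](R) → 5
  σ[d>=7](σ[g<=7](R)) → 2
E2 per-node cardinality:
  R → 6
  σ[g<=7](R) → 5
  σ[d<7](σ[g<=7](R)) → 3

E1 result:
d | g
7 | 1
9 | 6
E2 result:
d | g
4 | 7
5 | 4
6 | 5
Witness: (7, 1) appears 1× in E1 but 0× in E2.

no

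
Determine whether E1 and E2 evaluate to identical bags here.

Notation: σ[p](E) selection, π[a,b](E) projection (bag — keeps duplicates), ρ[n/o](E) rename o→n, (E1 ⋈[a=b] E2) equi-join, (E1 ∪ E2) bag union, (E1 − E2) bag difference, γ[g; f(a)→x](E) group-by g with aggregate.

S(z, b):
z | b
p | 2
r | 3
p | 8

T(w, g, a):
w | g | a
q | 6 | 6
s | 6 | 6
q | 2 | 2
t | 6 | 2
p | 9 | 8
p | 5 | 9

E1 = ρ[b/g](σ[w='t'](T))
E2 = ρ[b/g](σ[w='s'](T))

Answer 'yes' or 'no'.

E1 per-node cardinality:
  T → 6
  σ[w='t'](T) → 1
  ρ[b/g](σ[w='t'](T)) → 1
E2 per-node cardinality:
  T → 6
  σ[w='s'](T) → 1
  ρ[b/g](σ[w='s'](T)) → 1

E1 result:
w | b | a
t | 6 | 2
E2 result:
w | b | a
s | 6 | 6
Witness: ('t', 6, 2) appears 1× in E1 but 0× in E2.

no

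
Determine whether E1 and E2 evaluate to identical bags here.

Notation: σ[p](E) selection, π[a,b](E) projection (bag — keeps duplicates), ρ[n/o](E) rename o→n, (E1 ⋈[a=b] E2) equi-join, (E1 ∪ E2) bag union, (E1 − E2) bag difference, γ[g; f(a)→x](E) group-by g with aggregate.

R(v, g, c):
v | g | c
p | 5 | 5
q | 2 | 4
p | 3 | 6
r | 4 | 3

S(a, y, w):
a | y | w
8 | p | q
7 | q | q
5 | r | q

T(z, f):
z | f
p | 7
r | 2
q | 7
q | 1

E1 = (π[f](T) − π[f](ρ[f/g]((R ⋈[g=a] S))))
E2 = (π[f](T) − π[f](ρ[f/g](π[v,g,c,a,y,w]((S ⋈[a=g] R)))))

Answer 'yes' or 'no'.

E1 per-node cardinality:
  T → 4
  π[f](T) → 4
  R → 4
  S → 3
  (R ⋈[g=a] S) → 1
  ρ[f/g]((R ⋈[g=a] S)) → 1
  π[f](ρ[f/g]((R ⋈[g=a] S))) → 1
  (π[f](T) − π[f](ρ[f/g]((R ⋈[g=a] S)))) → 4
E2 per-node cardinality:
  T → 4
  π[f](T) → 4
  S → 3
  R → 4
  (S ⋈[a=g] R) → 1
  π[v,g,c,a,y,w]((S ⋈[a=g] R)) → 1
  ρ[f/g](π[v,g,c,a,y,w]((S ⋈[a=g] R))) → 1
  π[f](ρ[f/g](π[v,g,c,a,y,w]((S ⋈[a=g] R)))) → 1
  (π[f](T) − π[f](ρ[f/g](π[v,g,c,a,y,w]((S ⋈[a=g] R))))) → 4

E1 and E2 produce the same multiset:
f
1
2
7
7

yes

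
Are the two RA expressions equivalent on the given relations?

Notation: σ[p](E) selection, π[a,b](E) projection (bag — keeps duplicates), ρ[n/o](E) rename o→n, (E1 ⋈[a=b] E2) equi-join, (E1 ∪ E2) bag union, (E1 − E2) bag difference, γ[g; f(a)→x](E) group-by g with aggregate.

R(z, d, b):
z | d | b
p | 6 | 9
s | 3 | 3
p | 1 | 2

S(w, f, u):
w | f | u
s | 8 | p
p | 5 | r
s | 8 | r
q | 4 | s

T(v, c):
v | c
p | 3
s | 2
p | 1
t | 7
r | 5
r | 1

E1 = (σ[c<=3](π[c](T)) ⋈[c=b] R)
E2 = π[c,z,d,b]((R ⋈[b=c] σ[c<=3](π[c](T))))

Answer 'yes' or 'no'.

E1 row counts bottom-up:
  T → 6
  π[c](T) → 6
  σ[c<=3](π[c](T)) → 4
  R → 3
  (σ[c<=3](π[c](T)) ⋈[c=b] R) → 2
E2 row counts bottom-up:
  R → 3
  T → 6
  π[c](T) → 6
  σ[c<=3](π[c](T)) → 4
  (R ⋈[b=c] σ[c<=3](π[c](T))) → 2
  π[c,z,d,b]((R ⋈[b=c] σ[c<=3](π[c](T)))) → 2

E1 and E2 produce the same multiset:
c | z | d | b
2 | p | 1 | 2
3 | s | 3 | 3

yes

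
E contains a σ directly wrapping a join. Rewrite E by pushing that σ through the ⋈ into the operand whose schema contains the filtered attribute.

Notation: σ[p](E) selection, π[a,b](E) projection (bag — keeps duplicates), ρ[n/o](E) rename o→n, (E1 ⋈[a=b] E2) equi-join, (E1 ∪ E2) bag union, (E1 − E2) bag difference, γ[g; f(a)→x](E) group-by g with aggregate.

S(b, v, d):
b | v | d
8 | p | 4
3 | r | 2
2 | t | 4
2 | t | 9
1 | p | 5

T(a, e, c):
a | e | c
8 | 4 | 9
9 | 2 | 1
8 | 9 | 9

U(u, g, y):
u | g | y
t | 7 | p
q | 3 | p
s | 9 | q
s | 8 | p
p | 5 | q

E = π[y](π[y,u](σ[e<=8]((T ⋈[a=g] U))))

σ filters on e, owned by the left side.
E' = π[y](π[y,u]((σ[e<=8](T) ⋈[a=g] U)))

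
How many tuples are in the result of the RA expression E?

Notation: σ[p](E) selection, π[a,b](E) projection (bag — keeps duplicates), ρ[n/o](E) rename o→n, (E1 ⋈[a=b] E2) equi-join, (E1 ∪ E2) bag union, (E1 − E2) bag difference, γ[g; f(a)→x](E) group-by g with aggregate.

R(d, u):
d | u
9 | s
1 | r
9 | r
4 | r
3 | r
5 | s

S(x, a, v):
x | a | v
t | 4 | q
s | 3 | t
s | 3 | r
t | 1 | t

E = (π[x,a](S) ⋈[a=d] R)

Subexpression sizes:
  S → 4
  π[x,a](S) → 4
  R → 6
  (π[x,a](S) ⋈[a=d] R) → 4

|E| = 4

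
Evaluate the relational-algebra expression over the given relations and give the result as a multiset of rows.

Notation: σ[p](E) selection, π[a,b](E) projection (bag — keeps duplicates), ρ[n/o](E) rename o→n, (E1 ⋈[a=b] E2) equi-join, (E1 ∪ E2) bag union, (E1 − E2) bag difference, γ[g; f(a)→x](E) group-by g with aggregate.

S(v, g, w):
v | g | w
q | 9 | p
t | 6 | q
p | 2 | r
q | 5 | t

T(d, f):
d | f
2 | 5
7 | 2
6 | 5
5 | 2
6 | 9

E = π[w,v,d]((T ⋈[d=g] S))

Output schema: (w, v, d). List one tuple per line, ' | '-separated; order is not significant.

Stepwise |·|:
  T → 5
  S → 4
  (T ⋈[d=g] S) → 4
  π[w,v,d]((T ⋈[d=g] S)) → 4

== RESULT ==
w | v | d
q | t | 6
q | t | 6
r | p | 2
t | q | 5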